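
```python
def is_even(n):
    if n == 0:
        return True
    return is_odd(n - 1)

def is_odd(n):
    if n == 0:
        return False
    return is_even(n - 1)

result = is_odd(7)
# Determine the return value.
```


is_odd(7)
= is_even(6)
= is_odd(5)
= is_even(4)
= is_odd(3)
= is_even(2)
= is_odd(1)
= is_even(0)
n == 0: return True
= True


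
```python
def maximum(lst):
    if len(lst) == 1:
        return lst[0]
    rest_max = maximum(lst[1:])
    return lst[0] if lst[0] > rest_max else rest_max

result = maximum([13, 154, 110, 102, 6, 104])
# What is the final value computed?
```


maximum([13, 154, 110, 102, 6, 104])
= compare 13 with maximum([154, 110, 102, 6, 104])
= compare 154 with maximum([110, 102, 6, 104])
= compare 110 with maximum([102, 6, 104])
= compare 102 with maximum([6, 104])
= compare 6 with maximum([104])
Base: maximum([104]) = 104
compare 6 with 104: max = 104
compare 102 with 104: max = 104
compare 110 with 104: max = 110
compare 154 with 110: max = 154
compare 13 with 154: max = 154
= 154


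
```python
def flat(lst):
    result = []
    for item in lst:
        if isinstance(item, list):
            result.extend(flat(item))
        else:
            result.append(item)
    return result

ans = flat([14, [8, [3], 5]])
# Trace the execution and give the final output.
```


flat([14, [8, [3], 5]])
Processing each element:
  14 is not a list -> append 14
  [8, [3], 5] is a list -> flat recursively -> [8, 3, 5]
= [14, 8, 3, 5]


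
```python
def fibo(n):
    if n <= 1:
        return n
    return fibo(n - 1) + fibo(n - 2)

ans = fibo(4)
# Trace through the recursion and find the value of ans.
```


fibo(4)
= fibo(3) + fibo(2)
= (fibo(2) + fibo(1)) + fibo(2)
Computing bottom-up: fibo(0)=0, fibo(1)=1, fibo(2)=1, fibo(3)=2, fibo(4)=3
= 3


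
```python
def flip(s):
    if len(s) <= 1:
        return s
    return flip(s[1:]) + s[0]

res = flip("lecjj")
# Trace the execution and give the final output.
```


flip("lecjj")
= flip("ecjj") + "l"
= flip("cjj") + "e" + "l"
= flip("jj") + "c" + "e" + "l"
= flip("j") + "j" + "c" + "e" + "l"
= "j" + "j" + "c" + "e" + "l"
= "jjcel"


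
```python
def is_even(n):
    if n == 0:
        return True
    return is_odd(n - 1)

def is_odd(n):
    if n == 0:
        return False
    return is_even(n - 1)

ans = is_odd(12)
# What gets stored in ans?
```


is_odd(12)
= is_even(11)
= is_odd(10)
= is_even(9)
= is_odd(8)
= is_even(7)
= is_odd(6)
= is_even(5)
= is_odd(4)
= is_even(3)
= is_odd(2)
= is_even(1)
= is_odd(0)
n == 0: return False
= False


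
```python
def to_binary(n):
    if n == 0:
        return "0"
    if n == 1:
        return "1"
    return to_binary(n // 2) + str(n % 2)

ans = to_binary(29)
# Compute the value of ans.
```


to_binary(29)
= to_binary(14) + "1"
= to_binary(7) + "0" + "1"
= to_binary(3) + "1" + "0" + "1"
= to_binary(1) + "1" + "1" + "0" + "1"
= "1" + "1" + "1" + "0" + "1"
= "11101"


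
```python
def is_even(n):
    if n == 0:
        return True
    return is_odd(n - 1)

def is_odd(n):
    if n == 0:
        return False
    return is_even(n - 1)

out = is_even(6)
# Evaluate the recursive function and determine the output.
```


is_even(6)
= is_odd(5)
= is_even(4)
= is_odd(3)
= is_even(2)
= is_odd(1)
= is_even(0)
n == 0: return True
= True


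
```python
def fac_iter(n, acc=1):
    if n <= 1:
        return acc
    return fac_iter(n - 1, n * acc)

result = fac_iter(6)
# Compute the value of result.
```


fac_iter(6, 1)
= fac_iter(5, 6 * 1) = fac_iter(5, 6)
= fac_iter(4, 5 * 6) = fac_iter(4, 30)
= fac_iter(3, 4 * 30) = fac_iter(3, 120)
= fac_iter(2, 3 * 120) = fac_iter(2, 360)
= fac_iter(1, 2 * 360) = fac_iter(1, 720)
n <= 1, return acc = 720


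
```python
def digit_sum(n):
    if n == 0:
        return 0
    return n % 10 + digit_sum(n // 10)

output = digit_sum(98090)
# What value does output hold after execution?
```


digit_sum(98090)
= 0 + digit_sum(9809)
= 0 + 9 + digit_sum(980)
= 0 + 9 + 0 + digit_sum(98)
= 0 + 9 + 0 + 8 + digit_sum(9)
= 0 + 9 + 0 + 8 + 9 + digit_sum(0)
= 0 + 9 + 0 + 8 + 9 + 0
= 26


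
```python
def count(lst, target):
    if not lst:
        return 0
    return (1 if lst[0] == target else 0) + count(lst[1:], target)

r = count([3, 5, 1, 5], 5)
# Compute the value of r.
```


count([3, 5, 1, 5], 5)
lst[0]=3 != 5: 0 + count([5, 1, 5], 5)
lst[0]=5 == 5: 1 + count([1, 5], 5)
lst[0]=1 != 5: 0 + count([5], 5)
lst[0]=5 == 5: 1 + count([], 5)
= 2


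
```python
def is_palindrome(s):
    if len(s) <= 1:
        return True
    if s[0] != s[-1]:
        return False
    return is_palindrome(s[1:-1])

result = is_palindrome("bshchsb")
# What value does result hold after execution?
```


is_palindrome("bshchsb")
"bshchsb": s[0]='b' == s[-1]='b' -> is_palindrome("shchs")
"shchs": s[0]='s' == s[-1]='s' -> is_palindrome("hch")
"hch": s[0]='h' == s[-1]='h' -> is_palindrome("c")
"c": len <= 1 -> True
= True


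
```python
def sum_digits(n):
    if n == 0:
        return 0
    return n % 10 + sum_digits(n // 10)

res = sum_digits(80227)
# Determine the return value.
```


sum_digits(80227)
= 7 + sum_digits(8022)
= 7 + 2 + sum_digits(802)
= 7 + 2 + 2 + sum_digits(80)
= 7 + 2 + 2 + 0 + sum_digits(8)
= 7 + 2 + 2 + 0 + 8 + sum_digits(0)
= 7 + 2 + 2 + 0 + 8 + 0
= 19


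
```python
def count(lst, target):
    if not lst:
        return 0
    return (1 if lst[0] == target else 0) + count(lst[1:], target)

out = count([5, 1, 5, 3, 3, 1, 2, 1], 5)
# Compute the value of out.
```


count([5, 1, 5, 3, 3, 1, 2, 1], 5)
lst[0]=5 == 5: 1 + count([1, 5, 3, 3, 1, 2, 1], 5)
lst[0]=1 != 5: 0 + count([5, 3, 3, 1, 2, 1], 5)
lst[0]=5 == 5: 1 + count([3, 3, 1, 2, 1], 5)
lst[0]=3 != 5: 0 + count([3, 1, 2, 1], 5)
lst[0]=3 != 5: 0 + count([1, 2, 1], 5)
lst[0]=1 != 5: 0 + count([2, 1], 5)
lst[0]=2 != 5: 0 + count([1], 5)
lst[0]=1 != 5: 0 + count([], 5)
= 2


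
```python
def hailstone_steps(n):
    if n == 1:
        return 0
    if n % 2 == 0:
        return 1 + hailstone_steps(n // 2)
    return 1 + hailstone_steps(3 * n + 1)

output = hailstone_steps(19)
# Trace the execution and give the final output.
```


hailstone_steps(19)
19 is odd -> 3*19+1 = 58 -> hailstone_steps(58)
58 is even -> hailstone_steps(29)
29 is odd -> 3*29+1 = 88 -> hailstone_steps(88)
88 is even -> hailstone_steps(44)
44 is even -> hailstone_steps(22)
22 is even -> hailstone_steps(11)
11 is odd -> 3*11+1 = 34 -> hailstone_steps(34)
34 is even -> hailstone_steps(17)
17 is odd -> 3*17+1 = 52 -> hailstone_steps(52)
52 is even -> hailstone_steps(26)
26 is even -> hailstone_steps(13)
13 is odd -> 3*13+1 = 40 -> hailstone_steps(40)
40 is even -> hailstone_steps(20)
20 is even -> hailstone_steps(10)
10 is even -> hailstone_steps(5)
5 is odd -> 3*5+1 = 16 -> hailstone_steps(16)
16 is even -> hailstone_steps(8)
8 is even -> hailstone_steps(4)
4 is even -> hailstone_steps(2)
2 is even -> hailstone_steps(1)
Reached 1 after 20 steps
= 20


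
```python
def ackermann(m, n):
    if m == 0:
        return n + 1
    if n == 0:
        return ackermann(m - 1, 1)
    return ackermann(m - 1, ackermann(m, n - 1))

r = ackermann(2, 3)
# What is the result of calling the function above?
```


ackermann(2, 3)
= ackermann(1, ackermann(2, 2))
First compute ackermann(2, 2) = 7
= ackermann(1, 7)
= 9


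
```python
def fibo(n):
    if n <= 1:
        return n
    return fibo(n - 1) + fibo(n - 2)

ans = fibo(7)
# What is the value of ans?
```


fibo(7)
= fibo(6) + fibo(5)
= (fibo(5) + fibo(4)) + fibo(5)
Computing bottom-up: fibo(0)=0, fibo(1)=1, fibo(2)=1, fibo(3)=2, fibo(4)=3, fibo(5)=5, fibo(6)=8, fibo(7)=13
= 13


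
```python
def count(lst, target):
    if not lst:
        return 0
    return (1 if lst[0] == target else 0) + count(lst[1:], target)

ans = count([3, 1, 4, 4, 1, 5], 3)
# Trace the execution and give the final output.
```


count([3, 1, 4, 4, 1, 5], 3)
lst[0]=3 == 3: 1 + count([1, 4, 4, 1, 5], 3)
lst[0]=1 != 3: 0 + count([4, 4, 1, 5], 3)
lst[0]=4 != 3: 0 + count([4, 1, 5], 3)
lst[0]=4 != 3: 0 + count([1, 5], 3)
lst[0]=1 != 3: 0 + count([5], 3)
lst[0]=5 != 3: 0 + count([], 3)
= 1


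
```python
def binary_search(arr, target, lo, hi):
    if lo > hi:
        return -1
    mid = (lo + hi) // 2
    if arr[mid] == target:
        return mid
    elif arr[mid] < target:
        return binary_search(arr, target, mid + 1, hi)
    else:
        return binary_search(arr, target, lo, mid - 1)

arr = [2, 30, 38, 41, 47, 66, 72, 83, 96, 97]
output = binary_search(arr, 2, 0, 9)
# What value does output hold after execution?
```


binary_search(arr, 2, 0, 9)
lo=0, hi=9, mid=4, arr[mid]=47
47 > 2, search left half
lo=0, hi=3, mid=1, arr[mid]=30
30 > 2, search left half
lo=0, hi=0, mid=0, arr[mid]=2
arr[0] == 2, found at index 0
= 0


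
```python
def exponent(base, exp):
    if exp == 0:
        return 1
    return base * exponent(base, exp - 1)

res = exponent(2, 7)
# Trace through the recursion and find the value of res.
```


exponent(2, 7)
= 2 * exponent(2, 6)
= 2 * 2 * exponent(2, 5)
= 2 * 2 * 2 * exponent(2, 4)
= 2 * 2 * 2 * 2 * exponent(2, 3)
= 2 * 2 * 2 * 2 * 2 * exponent(2, 2)
= 2 * 2 * 2 * 2 * 2 * 2 * exponent(2, 1)
= 2 * 2 * 2 * 2 * 2 * 2 * 2 * exponent(2, 0)
= 2 * 2 * 2 * 2 * 2 * 2 * 2 * 1
= 128


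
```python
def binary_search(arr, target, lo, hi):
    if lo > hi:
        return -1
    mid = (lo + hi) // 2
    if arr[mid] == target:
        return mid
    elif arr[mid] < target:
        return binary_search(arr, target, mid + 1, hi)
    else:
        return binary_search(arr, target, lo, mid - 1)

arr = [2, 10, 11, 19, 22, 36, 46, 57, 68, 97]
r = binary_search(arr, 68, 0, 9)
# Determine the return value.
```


binary_search(arr, 68, 0, 9)
lo=0, hi=9, mid=4, arr[mid]=22
22 < 68, search right half
lo=5, hi=9, mid=7, arr[mid]=57
57 < 68, search right half
lo=8, hi=9, mid=8, arr[mid]=68
arr[8] == 68, found at index 8
= 8


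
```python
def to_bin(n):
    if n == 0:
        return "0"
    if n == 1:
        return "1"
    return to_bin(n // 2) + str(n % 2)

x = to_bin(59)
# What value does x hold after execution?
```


to_bin(59)
= to_bin(29) + "1"
= to_bin(14) + "1" + "1"
= to_bin(7) + "0" + "1" + "1"
= to_bin(3) + "1" + "0" + "1" + "1"
= to_bin(1) + "1" + "1" + "0" + "1" + "1"
= "1" + "1" + "1" + "0" + "1" + "1"
= "111011"


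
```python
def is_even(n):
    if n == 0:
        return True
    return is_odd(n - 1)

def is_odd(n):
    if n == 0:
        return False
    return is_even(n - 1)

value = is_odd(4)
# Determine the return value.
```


is_odd(4)
= is_even(3)
= is_odd(2)
= is_even(1)
= is_odd(0)
n == 0: return False
= False


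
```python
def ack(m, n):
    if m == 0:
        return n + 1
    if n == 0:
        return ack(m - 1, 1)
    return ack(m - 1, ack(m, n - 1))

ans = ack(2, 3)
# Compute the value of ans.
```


ack(2, 3)
= ack(1, ack(2, 2))
First compute ack(2, 2) = 7
= ack(1, 7)
= 9


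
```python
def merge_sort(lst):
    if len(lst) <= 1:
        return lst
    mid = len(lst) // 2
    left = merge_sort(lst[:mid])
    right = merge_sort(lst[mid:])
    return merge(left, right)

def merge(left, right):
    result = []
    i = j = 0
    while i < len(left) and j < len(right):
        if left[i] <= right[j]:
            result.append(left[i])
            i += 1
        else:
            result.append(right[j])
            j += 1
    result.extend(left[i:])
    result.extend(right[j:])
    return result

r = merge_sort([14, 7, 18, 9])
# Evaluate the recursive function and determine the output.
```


merge_sort([14, 7, 18, 9])
Split into [14, 7] and [18, 9]
Left sorted: [7, 14]
Right sorted: [9, 18]
Merge [7, 14] and [9, 18]
= [7, 9, 14, 18]


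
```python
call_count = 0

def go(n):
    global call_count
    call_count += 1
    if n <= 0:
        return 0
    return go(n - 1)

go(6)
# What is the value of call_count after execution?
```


go(6) calls go(5) calls ... calls go(0)
Total calls: 6 + 1 (for base case) = 7


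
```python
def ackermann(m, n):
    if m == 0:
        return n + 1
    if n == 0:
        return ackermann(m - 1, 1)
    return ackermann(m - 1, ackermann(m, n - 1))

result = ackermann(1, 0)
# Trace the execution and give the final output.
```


ackermann(1, 0)
n == 0: return ackermann(0, 1)
= ackermann(0, 1) = 2
= 2


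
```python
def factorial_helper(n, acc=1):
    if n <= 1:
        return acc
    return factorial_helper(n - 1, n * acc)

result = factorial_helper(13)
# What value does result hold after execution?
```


factorial_helper(13, 1)
= factorial_helper(12, 13 * 1) = factorial_helper(12, 13)
= factorial_helper(11, 12 * 13) = factorial_helper(11, 156)
= factorial_helper(10, 11 * 156) = factorial_helper(10, 1716)
= factorial_helper(9, 10 * 1716) = factorial_helper(9, 17160)
= factorial_helper(8, 9 * 17160) = factorial_helper(8, 154440)
= factorial_helper(7, 8 * 154440) = factorial_helper(7, 1235520)
= factorial_helper(6, 7 * 1235520) = factorial_helper(6, 8648640)
= factorial_helper(5, 6 * 8648640) = factorial_helper(5, 51891840)
= factorial_helper(4, 5 * 51891840) = factorial_helper(4, 259459200)
= factorial_helper(3, 4 * 259459200) = factorial_helper(3, 1037836800)
= factorial_helper(2, 3 * 1037836800) = factorial_helper(2, 3113510400)
= factorial_helper(1, 2 * 3113510400) = factorial_helper(1, 6227020800)
n <= 1, return acc = 6227020800


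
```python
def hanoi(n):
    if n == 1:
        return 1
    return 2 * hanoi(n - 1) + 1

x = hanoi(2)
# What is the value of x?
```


hanoi(2)
= 2 * hanoi(1) + 1
Now compute bottom-up:
hanoi(1) = 1
hanoi(2) = 2 * 1 + 1 = 3
= 3


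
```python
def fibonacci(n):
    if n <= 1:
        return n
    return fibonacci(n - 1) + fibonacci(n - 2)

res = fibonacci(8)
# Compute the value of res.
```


fibonacci(8)
= fibonacci(7) + fibonacci(6)
= (fibonacci(6) + fibonacci(5)) + fibonacci(6)
Computing bottom-up: fibonacci(0)=0, fibonacci(1)=1, fibonacci(2)=1, fibonacci(3)=2, fibonacci(4)=3, fibonacci(5)=5, fibonacci(6)=8, fibonacci(7)=13, fibonacci(8)=21
= 21


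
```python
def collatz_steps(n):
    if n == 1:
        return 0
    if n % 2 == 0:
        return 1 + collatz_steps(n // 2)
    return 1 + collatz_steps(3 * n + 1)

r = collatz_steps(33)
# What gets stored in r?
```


collatz_steps(33)
33 is odd -> 3*33+1 = 100 -> collatz_steps(100)
100 is even -> collatz_steps(50)
50 is even -> collatz_steps(25)
25 is odd -> 3*25+1 = 76 -> collatz_steps(76)
76 is even -> collatz_steps(38)
38 is even -> collatz_steps(19)
19 is odd -> 3*19+1 = 58 -> collatz_steps(58)
58 is even -> collatz_steps(29)
29 is odd -> 3*29+1 = 88 -> collatz_steps(88)
88 is even -> collatz_steps(44)
44 is even -> collatz_steps(22)
22 is even -> collatz_steps(11)
11 is odd -> 3*11+1 = 34 -> collatz_steps(34)
34 is even -> collatz_steps(17)
17 is odd -> 3*17+1 = 52 -> collatz_steps(52)
52 is even -> collatz_steps(26)
26 is even -> collatz_steps(13)
13 is odd -> 3*13+1 = 40 -> collatz_steps(40)
40 is even -> collatz_steps(20)
20 is even -> collatz_steps(10)
10 is even -> collatz_steps(5)
5 is odd -> 3*5+1 = 16 -> collatz_steps(16)
16 is even -> collatz_steps(8)
8 is even -> collatz_steps(4)
4 is even -> collatz_steps(2)
2 is even -> collatz_steps(1)
Reached 1 after 26 steps
= 26


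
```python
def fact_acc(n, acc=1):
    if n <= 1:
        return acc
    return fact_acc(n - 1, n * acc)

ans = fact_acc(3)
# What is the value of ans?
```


fact_acc(3, 1)
= fact_acc(2, 3 * 1) = fact_acc(2, 3)
= fact_acc(1, 2 * 3) = fact_acc(1, 6)
n <= 1, return acc = 6


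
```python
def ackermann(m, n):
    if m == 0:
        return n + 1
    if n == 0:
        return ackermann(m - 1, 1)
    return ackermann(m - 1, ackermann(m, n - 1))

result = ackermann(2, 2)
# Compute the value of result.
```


ackermann(2, 2)
= ackermann(1, ackermann(2, 1))
First compute ackermann(2, 1) = 5
= ackermann(1, 5)
= 7


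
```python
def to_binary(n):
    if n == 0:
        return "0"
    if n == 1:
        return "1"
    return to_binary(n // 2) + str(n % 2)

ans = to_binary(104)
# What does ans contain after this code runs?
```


to_binary(104)
= to_binary(52) + "0"
= to_binary(26) + "0" + "0"
= to_binary(13) + "0" + "0" + "0"
= to_binary(6) + "1" + "0" + "0" + "0"
= to_binary(3) + "0" + "1" + "0" + "0" + "0"
= to_binary(1) + "1" + "0" + "1" + "0" + "0" + "0"
= "1" + "1" + "0" + "1" + "0" + "0" + "0"
= "1101000"


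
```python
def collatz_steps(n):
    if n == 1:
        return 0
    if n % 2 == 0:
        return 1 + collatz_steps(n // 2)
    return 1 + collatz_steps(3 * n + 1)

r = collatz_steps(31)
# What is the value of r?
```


collatz_steps(31)
31 is odd -> 3*31+1 = 94 -> collatz_steps(94)
94 is even -> collatz_steps(47)
47 is odd -> 3*47+1 = 142 -> collatz_steps(142)
142 is even -> collatz_steps(71)
71 is odd -> 3*71+1 = 214 -> collatz_steps(214)
214 is even -> collatz_steps(107)
107 is odd -> 3*107+1 = 322 -> collatz_steps(322)
322 is even -> collatz_steps(161)
161 is odd -> 3*161+1 = 484 -> collatz_steps(484)
484 is even -> collatz_steps(242)
242 is even -> collatz_steps(121)
121 is odd -> 3*121+1 = 364 -> collatz_steps(364)
364 is even -> collatz_steps(182)
182 is even -> collatz_steps(91)
91 is odd -> 3*91+1 = 274 -> collatz_steps(274)
274 is even -> collatz_steps(137)
137 is odd -> 3*137+1 = 412 -> collatz_steps(412)
412 is even -> collatz_steps(206)
206 is even -> collatz_steps(103)
103 is odd -> 3*103+1 = 310 -> collatz_steps(310)
310 is even -> collatz_steps(155)
155 is odd -> 3*155+1 = 466 -> collatz_steps(466)
466 is even -> collatz_steps(233)
233 is odd -> 3*233+1 = 700 -> collatz_steps(700)
700 is even -> collatz_steps(350)
350 is even -> collatz_steps(175)
175 is odd -> 3*175+1 = 526 -> collatz_steps(526)
526 is even -> collatz_steps(263)
263 is odd -> 3*263+1 = 790 -> collatz_steps(790)
790 is even -> collatz_steps(395)
395 is odd -> 3*395+1 = 1186 -> collatz_steps(1186)
1186 is even -> collatz_steps(593)
593 is odd -> 3*593+1 = 1780 -> collatz_steps(1780)
1780 is even -> collatz_steps(890)
890 is even -> collatz_steps(445)
445 is odd -> 3*445+1 = 1336 -> collatz_steps(1336)
1336 is even -> collatz_steps(668)
668 is even -> collatz_steps(334)
334 is even -> collatz_steps(167)
167 is odd -> 3*167+1 = 502 -> collatz_steps(502)
502 is even -> collatz_steps(251)
251 is odd -> 3*251+1 = 754 -> collatz_steps(754)
754 is even -> collatz_steps(377)
377 is odd -> 3*377+1 = 1132 -> collatz_steps(1132)
1132 is even -> collatz_steps(566)
566 is even -> collatz_steps(283)
283 is odd -> 3*283+1 = 850 -> collatz_steps(850)
850 is even -> collatz_steps(425)
425 is odd -> 3*425+1 = 1276 -> collatz_steps(1276)
1276 is even -> collatz_steps(638)
638 is even -> collatz_steps(319)
319 is odd -> 3*319+1 = 958 -> collatz_steps(958)
958 is even -> collatz_steps(479)
479 is odd -> 3*479+1 = 1438 -> collatz_steps(1438)
1438 is even -> collatz_steps(719)
719 is odd -> 3*719+1 = 2158 -> collatz_steps(2158)
2158 is even -> collatz_steps(1079)
1079 is odd -> 3*1079+1 = 3238 -> collatz_steps(3238)
3238 is even -> collatz_steps(1619)
1619 is odd -> 3*1619+1 = 4858 -> collatz_steps(4858)
4858 is even -> collatz_steps(2429)
2429 is odd -> 3*2429+1 = 7288 -> collatz_steps(7288)
7288 is even -> collatz_steps(3644)
3644 is even -> collatz_steps(1822)
1822 is even -> collatz_steps(911)
911 is odd -> 3*911+1 = 2734 -> collatz_steps(2734)
2734 is even -> collatz_steps(1367)
1367 is odd -> 3*1367+1 = 4102 -> collatz_steps(4102)
4102 is even -> collatz_steps(2051)
2051 is odd -> 3*2051+1 = 6154 -> collatz_steps(6154)
6154 is even -> collatz_steps(3077)
3077 is odd -> 3*3077+1 = 9232 -> collatz_steps(9232)
9232 is even -> collatz_steps(4616)
4616 is even -> collatz_steps(2308)
2308 is even -> collatz_steps(1154)
1154 is even -> collatz_steps(577)
577 is odd -> 3*577+1 = 1732 -> collatz_steps(1732)
1732 is even -> collatz_steps(866)
866 is even -> collatz_steps(433)
433 is odd -> 3*433+1 = 1300 -> collatz_steps(1300)
1300 is even -> collatz_steps(650)
650 is even -> collatz_steps(325)
325 is odd -> 3*325+1 = 976 -> collatz_steps(976)
976 is even -> collatz_steps(488)
488 is even -> collatz_steps(244)
244 is even -> collatz_steps(122)
122 is even -> collatz_steps(61)
61 is odd -> 3*61+1 = 184 -> collatz_steps(184)
184 is even -> collatz_steps(92)
92 is even -> collatz_steps(46)
46 is even -> collatz_steps(23)
23 is odd -> 3*23+1 = 70 -> collatz_steps(70)
70 is even -> collatz_steps(35)
35 is odd -> 3*35+1 = 106 -> collatz_steps(106)
106 is even -> collatz_steps(53)
53 is odd -> 3*53+1 = 160 -> collatz_steps(160)
160 is even -> collatz_steps(80)
80 is even -> collatz_steps(40)
40 is even -> collatz_steps(20)
20 is even -> collatz_steps(10)
10 is even -> collatz_steps(5)
5 is odd -> 3*5+1 = 16 -> collatz_steps(16)
16 is even -> collatz_steps(8)
8 is even -> collatz_steps(4)
4 is even -> collatz_steps(2)
2 is even -> collatz_steps(1)
Reached 1 after 106 steps
= 106


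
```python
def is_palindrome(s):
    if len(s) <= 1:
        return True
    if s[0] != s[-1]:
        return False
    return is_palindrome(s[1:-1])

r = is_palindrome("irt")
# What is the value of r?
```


is_palindrome("irt")
"irt": s[0]='i' != s[-1]='t' -> False
= False


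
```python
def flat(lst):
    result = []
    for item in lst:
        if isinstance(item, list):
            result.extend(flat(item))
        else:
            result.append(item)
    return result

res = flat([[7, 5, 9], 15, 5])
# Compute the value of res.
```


flat([[7, 5, 9], 15, 5])
Processing each element:
  [7, 5, 9] is a list -> flat recursively -> [7, 5, 9]
  15 is not a list -> append 15
  5 is not a list -> append 5
= [7, 5, 9, 15, 5]


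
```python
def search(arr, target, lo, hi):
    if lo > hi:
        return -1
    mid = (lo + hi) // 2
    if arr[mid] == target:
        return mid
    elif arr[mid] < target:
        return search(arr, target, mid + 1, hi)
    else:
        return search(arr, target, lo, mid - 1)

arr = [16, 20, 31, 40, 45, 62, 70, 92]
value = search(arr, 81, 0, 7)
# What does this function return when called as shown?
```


search(arr, 81, 0, 7)
lo=0, hi=7, mid=3, arr[mid]=40
40 < 81, search right half
lo=4, hi=7, mid=5, arr[mid]=62
62 < 81, search right half
lo=6, hi=7, mid=6, arr[mid]=70
70 < 81, search right half
lo=7, hi=7, mid=7, arr[mid]=92
92 > 81, search left half
lo > hi, target not found, return -1
= -1


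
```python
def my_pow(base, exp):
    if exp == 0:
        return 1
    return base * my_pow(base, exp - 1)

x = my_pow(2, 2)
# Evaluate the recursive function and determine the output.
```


my_pow(2, 2)
= 2 * my_pow(2, 1)
= 2 * 2 * my_pow(2, 0)
= 2 * 2 * 1
= 4


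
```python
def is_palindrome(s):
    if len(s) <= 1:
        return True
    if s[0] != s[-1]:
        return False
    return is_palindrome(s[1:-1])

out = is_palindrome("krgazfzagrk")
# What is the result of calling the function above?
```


is_palindrome("krgazfzagrk")
"krgazfzagrk": s[0]='k' == s[-1]='k' -> is_palindrome("rgazfzagr")
"rgazfzagr": s[0]='r' == s[-1]='r' -> is_palindrome("gazfzag")
"gazfzag": s[0]='g' == s[-1]='g' -> is_palindrome("azfza")
"azfza": s[0]='a' == s[-1]='a' -> is_palindrome("zfz")
"zfz": s[0]='z' == s[-1]='z' -> is_palindrome("f")
"f": len <= 1 -> True
= True


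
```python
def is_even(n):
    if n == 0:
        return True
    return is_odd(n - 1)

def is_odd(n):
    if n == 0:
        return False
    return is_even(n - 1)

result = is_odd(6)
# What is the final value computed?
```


is_odd(6)
= is_even(5)
= is_odd(4)
= is_even(3)
= is_odd(2)
= is_even(1)
= is_odd(0)
n == 0: return False
= False


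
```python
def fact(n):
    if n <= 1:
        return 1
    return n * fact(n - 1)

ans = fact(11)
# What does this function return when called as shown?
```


fact(11)
= 11 * fact(10)
= 11 * 10 * fact(9)
= 11 * 10 * 9 * fact(8)
= 11 * 10 * 9 * 8 * fact(7)
= 11 * 10 * 9 * 8 * 7 * fact(6)
= 11 * 10 * 9 * 8 * 7 * 6 * fact(5)
= 11 * 10 * 9 * 8 * 7 * 6 * 5 * fact(4)
= 11 * 10 * 9 * 8 * 7 * 6 * 5 * 4 * fact(3)
= 11 * 10 * 9 * 8 * 7 * 6 * 5 * 4 * 3 * fact(2)
= 11 * 10 * 9 * 8 * 7 * 6 * 5 * 4 * 3 * 2 * fact(1)
= 11 * 10 * 9 * 8 * 7 * 6 * 5 * 4 * 3 * 2 * 1
= 39916800


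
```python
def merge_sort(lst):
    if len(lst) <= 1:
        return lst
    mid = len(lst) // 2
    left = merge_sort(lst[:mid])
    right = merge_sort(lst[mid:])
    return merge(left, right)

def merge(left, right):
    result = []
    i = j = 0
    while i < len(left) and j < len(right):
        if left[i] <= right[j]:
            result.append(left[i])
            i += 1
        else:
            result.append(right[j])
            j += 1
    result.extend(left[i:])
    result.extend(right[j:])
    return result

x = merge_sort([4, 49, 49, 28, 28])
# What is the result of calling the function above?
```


merge_sort([4, 49, 49, 28, 28])
Split into [4, 49] and [49, 28, 28]
Left sorted: [4, 49]
Right sorted: [28, 28, 49]
Merge [4, 49] and [28, 28, 49]
= [4, 28, 28, 49, 49]


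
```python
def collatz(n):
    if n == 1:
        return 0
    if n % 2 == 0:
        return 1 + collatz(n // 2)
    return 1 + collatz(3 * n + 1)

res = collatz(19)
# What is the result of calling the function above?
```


collatz(19)
19 is odd -> 3*19+1 = 58 -> collatz(58)
58 is even -> collatz(29)
29 is odd -> 3*29+1 = 88 -> collatz(88)
88 is even -> collatz(44)
44 is even -> collatz(22)
22 is even -> collatz(11)
11 is odd -> 3*11+1 = 34 -> collatz(34)
34 is even -> collatz(17)
17 is odd -> 3*17+1 = 52 -> collatz(52)
52 is even -> collatz(26)
26 is even -> collatz(13)
13 is odd -> 3*13+1 = 40 -> collatz(40)
40 is even -> collatz(20)
20 is even -> collatz(10)
10 is even -> collatz(5)
5 is odd -> 3*5+1 = 16 -> collatz(16)
16 is even -> collatz(8)
8 is even -> collatz(4)
4 is even -> collatz(2)
2 is even -> collatz(1)
Reached 1 after 20 steps
= 20


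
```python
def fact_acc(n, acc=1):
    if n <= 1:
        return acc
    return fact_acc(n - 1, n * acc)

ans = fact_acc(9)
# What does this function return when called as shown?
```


fact_acc(9, 1)
= fact_acc(8, 9 * 1) = fact_acc(8, 9)
= fact_acc(7, 8 * 9) = fact_acc(7, 72)
= fact_acc(6, 7 * 72) = fact_acc(6, 504)
= fact_acc(5, 6 * 504) = fact_acc(5, 3024)
= fact_acc(4, 5 * 3024) = fact_acc(4, 15120)
= fact_acc(3, 4 * 15120) = fact_acc(3, 60480)
= fact_acc(2, 3 * 60480) = fact_acc(2, 181440)
= fact_acc(1, 2 * 181440) = fact_acc(1, 362880)
n <= 1, return acc = 362880


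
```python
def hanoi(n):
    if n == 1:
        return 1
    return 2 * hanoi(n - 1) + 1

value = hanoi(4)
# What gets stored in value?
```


hanoi(4)
= 2 * hanoi(3) + 1
= 2 * (2 * hanoi(2) + 1) + 1
= 2 * (2 * (2 * hanoi(1) + 1) + 1) + 1
Now compute bottom-up:
hanoi(1) = 1
hanoi(2) = 2 * 1 + 1 = 3
hanoi(3) = 2 * 3 + 1 = 7
hanoi(4) = 2 * 7 + 1 = 15
= 15


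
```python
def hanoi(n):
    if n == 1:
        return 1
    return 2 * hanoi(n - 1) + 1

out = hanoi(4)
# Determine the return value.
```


hanoi(4)
= 2 * hanoi(3) + 1
= 2 * (2 * hanoi(2) + 1) + 1
= 2 * (2 * (2 * hanoi(1) + 1) + 1) + 1
Now compute bottom-up:
hanoi(1) = 1
hanoi(2) = 2 * 1 + 1 = 3
hanoi(3) = 2 * 3 + 1 = 7
hanoi(4) = 2 * 7 + 1 = 15
= 15


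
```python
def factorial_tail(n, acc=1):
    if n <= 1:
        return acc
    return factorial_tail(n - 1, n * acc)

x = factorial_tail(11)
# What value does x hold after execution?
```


factorial_tail(11, 1)
= factorial_tail(10, 11 * 1) = factorial_tail(10, 11)
= factorial_tail(9, 10 * 11) = factorial_tail(9, 110)
= factorial_tail(8, 9 * 110) = factorial_tail(8, 990)
= factorial_tail(7, 8 * 990) = factorial_tail(7, 7920)
= factorial_tail(6, 7 * 7920) = factorial_tail(6, 55440)
= factorial_tail(5, 6 * 55440) = factorial_tail(5, 332640)
= factorial_tail(4, 5 * 332640) = factorial_tail(4, 1663200)
= factorial_tail(3, 4 * 1663200) = factorial_tail(3, 6652800)
= factorial_tail(2, 3 * 6652800) = factorial_tail(2, 19958400)
= factorial_tail(1, 2 * 19958400) = factorial_tail(1, 39916800)
n <= 1, return acc = 39916800


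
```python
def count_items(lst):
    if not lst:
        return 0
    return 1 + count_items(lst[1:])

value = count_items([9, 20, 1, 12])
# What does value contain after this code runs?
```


count_items([9, 20, 1, 12])
= 1 + count_items([20, 1, 12])
= 1 + 1 + count_items([1, 12])
= 1 + 1 + 1 + count_items([12])
= 1 + 1 + 1 + 1 + count_items([])
= 1 + 1 + 1 + 1 + 0
= 4


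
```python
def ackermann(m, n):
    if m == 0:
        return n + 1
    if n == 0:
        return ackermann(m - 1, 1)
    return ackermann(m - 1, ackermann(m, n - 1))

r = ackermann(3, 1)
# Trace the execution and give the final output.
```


ackermann(3, 1)
= ackermann(2, ackermann(3, 0))
First compute ackermann(3, 0) = 5
= ackermann(2, 5)
= 13


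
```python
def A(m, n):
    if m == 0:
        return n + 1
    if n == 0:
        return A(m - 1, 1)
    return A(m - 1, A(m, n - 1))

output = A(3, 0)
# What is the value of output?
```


A(3, 0)
n == 0: return A(2, 1)
= A(2, 1) = 5
= 5


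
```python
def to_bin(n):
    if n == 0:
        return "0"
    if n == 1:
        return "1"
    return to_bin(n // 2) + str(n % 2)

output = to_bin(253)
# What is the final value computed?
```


to_bin(253)
= to_bin(126) + "1"
= to_bin(63) + "0" + "1"
= to_bin(31) + "1" + "0" + "1"
= to_bin(15) + "1" + "1" + "0" + "1"
= to_bin(7) + "1" + "1" + "1" + "0" + "1"
= to_bin(3) + "1" + "1" + "1" + "1" + "0" + "1"
= to_bin(1) + "1" + "1" + "1" + "1" + "1" + "0" + "1"
= "1" + "1" + "1" + "1" + "1" + "1" + "0" + "1"
= "11111101"


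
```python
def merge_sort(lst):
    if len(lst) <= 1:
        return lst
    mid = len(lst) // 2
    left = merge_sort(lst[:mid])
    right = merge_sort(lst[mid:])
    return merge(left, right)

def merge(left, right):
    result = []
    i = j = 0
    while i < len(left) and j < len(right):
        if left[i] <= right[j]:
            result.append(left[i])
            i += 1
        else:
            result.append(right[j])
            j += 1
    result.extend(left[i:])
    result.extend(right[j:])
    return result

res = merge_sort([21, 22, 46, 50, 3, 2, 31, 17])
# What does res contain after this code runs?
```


merge_sort([21, 22, 46, 50, 3, 2, 31, 17])
Split into [21, 22, 46, 50] and [3, 2, 31, 17]
Left sorted: [21, 22, 46, 50]
Right sorted: [2, 3, 17, 31]
Merge [21, 22, 46, 50] and [2, 3, 17, 31]
= [2, 3, 17, 21, 22, 31, 46, 50]


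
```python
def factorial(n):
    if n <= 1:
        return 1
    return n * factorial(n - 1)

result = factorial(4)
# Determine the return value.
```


factorial(4)
= 4 * factorial(3)
= 4 * 3 * factorial(2)
= 4 * 3 * 2 * factorial(1)
= 4 * 3 * 2 * 1
= 24


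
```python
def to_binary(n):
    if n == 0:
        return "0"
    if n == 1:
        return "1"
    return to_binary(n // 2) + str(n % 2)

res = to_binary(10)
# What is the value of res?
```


to_binary(10)
= to_binary(5) + "0"
= to_binary(2) + "1" + "0"
= to_binary(1) + "0" + "1" + "0"
= "1" + "0" + "1" + "0"
= "1010"


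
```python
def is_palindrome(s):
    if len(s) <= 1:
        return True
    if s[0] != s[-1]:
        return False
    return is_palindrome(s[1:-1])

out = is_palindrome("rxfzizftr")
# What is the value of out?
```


is_palindrome("rxfzizftr")
"rxfzizftr": s[0]='r' == s[-1]='r' -> is_palindrome("xfzizft")
"xfzizft": s[0]='x' != s[-1]='t' -> False
= False


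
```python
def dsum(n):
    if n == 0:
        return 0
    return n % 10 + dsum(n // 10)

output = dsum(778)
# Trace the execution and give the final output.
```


dsum(778)
= 8 + dsum(77)
= 8 + 7 + dsum(7)
= 8 + 7 + 7 + dsum(0)
= 8 + 7 + 7 + 0
= 22


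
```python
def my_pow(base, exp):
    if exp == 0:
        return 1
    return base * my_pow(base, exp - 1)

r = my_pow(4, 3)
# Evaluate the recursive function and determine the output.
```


my_pow(4, 3)
= 4 * my_pow(4, 2)
= 4 * 4 * my_pow(4, 1)
= 4 * 4 * 4 * my_pow(4, 0)
= 4 * 4 * 4 * 1
= 64


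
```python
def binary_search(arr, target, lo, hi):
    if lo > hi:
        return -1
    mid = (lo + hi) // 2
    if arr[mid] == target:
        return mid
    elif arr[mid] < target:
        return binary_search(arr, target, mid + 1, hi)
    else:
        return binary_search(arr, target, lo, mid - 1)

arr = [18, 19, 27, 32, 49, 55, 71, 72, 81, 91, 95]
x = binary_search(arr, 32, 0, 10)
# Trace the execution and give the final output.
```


binary_search(arr, 32, 0, 10)
lo=0, hi=10, mid=5, arr[mid]=55
55 > 32, search left half
lo=0, hi=4, mid=2, arr[mid]=27
27 < 32, search right half
lo=3, hi=4, mid=3, arr[mid]=32
arr[3] == 32, found at index 3
= 3


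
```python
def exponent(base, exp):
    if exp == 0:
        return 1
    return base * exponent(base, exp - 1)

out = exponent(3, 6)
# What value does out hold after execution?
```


exponent(3, 6)
= 3 * exponent(3, 5)
= 3 * 3 * exponent(3, 4)
= 3 * 3 * 3 * exponent(3, 3)
= 3 * 3 * 3 * 3 * exponent(3, 2)
= 3 * 3 * 3 * 3 * 3 * exponent(3, 1)
= 3 * 3 * 3 * 3 * 3 * 3 * exponent(3, 0)
= 3 * 3 * 3 * 3 * 3 * 3 * 1
= 729


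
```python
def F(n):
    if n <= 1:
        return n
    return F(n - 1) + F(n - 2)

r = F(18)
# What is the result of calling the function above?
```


F(18)
= F(17) + F(16)
= (F(16) + F(15)) + F(16)
Computing bottom-up: F(0)=0, F(1)=1, F(2)=1, F(3)=2, F(4)=3, F(5)=5, F(6)=8, F(7)=13, F(8)=21, F(9)=34, F(10)=55, F(11)=89, F(12)=144, F(13)=233, F(14)=377, F(15)=610, F(16)=987, F(17)=1597, F(18)=2584
= 2584


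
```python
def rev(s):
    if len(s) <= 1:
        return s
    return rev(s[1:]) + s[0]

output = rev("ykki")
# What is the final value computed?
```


rev("ykki")
= rev("kki") + "y"
= rev("ki") + "k" + "y"
= rev("i") + "k" + "k" + "y"
= "i" + "k" + "k" + "y"
= "ikky"


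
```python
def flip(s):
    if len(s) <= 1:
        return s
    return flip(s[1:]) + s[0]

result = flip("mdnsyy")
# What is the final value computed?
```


flip("mdnsyy")
= flip("dnsyy") + "m"
= flip("nsyy") + "d" + "m"
= flip("syy") + "n" + "d" + "m"
= flip("yy") + "s" + "n" + "d" + "m"
= flip("y") + "y" + "s" + "n" + "d" + "m"
= "y" + "y" + "s" + "n" + "d" + "m"
= "yysndm"


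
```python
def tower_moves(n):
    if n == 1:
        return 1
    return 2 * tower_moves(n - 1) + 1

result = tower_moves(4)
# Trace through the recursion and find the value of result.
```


tower_moves(4)
= 2 * tower_moves(3) + 1
= 2 * (2 * tower_moves(2) + 1) + 1
= 2 * (2 * (2 * tower_moves(1) + 1) + 1) + 1
Now compute bottom-up:
tower_moves(1) = 1
tower_moves(2) = 2 * 1 + 1 = 3
tower_moves(3) = 2 * 3 + 1 = 7
tower_moves(4) = 2 * 7 + 1 = 15
= 15


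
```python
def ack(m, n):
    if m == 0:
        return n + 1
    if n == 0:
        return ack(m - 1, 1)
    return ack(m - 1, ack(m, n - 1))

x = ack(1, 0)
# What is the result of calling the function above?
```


ack(1, 0)
n == 0: return ack(0, 1)
= ack(0, 1) = 2
= 2


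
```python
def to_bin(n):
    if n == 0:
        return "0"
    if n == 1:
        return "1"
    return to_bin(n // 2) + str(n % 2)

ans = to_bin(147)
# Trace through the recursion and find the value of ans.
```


to_bin(147)
= to_bin(73) + "1"
= to_bin(36) + "1" + "1"
= to_bin(18) + "0" + "1" + "1"
= to_bin(9) + "0" + "0" + "1" + "1"
= to_bin(4) + "1" + "0" + "0" + "1" + "1"
= to_bin(2) + "0" + "1" + "0" + "0" + "1" + "1"
= to_bin(1) + "0" + "0" + "1" + "0" + "0" + "1" + "1"
= "1" + "0" + "0" + "1" + "0" + "0" + "1" + "1"
= "10010011"


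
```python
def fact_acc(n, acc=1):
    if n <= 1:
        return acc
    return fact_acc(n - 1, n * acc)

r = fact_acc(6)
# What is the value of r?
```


fact_acc(6, 1)
= fact_acc(5, 6 * 1) = fact_acc(5, 6)
= fact_acc(4, 5 * 6) = fact_acc(4, 30)
= fact_acc(3, 4 * 30) = fact_acc(3, 120)
= fact_acc(2, 3 * 120) = fact_acc(2, 360)
= fact_acc(1, 2 * 360) = fact_acc(1, 720)
n <= 1, return acc = 720


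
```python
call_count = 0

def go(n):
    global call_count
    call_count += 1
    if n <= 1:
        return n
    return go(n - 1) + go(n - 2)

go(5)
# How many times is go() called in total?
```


go(5) calls go(4) and go(3); each non-base call branches into two more.
Let C(k) = total number of calls made by go(k), including the call to go(k) itself.
Base cases: C(0) = 1, C(1) = 1
Recurrence: C(k) = 1 + C(k-1) + C(k-2)
  C(2) = 1 + C(1) + C(0) = 1 + 1 + 1 = 3
  C(3) = 1 + C(2) + C(1) = 1 + 3 + 1 = 5
  C(4) = 1 + C(3) + C(2) = 1 + 5 + 3 = 9
  C(5) = 1 + C(4) + C(3) = 1 + 9 + 5 = 15
Total calls = C(5) = 15


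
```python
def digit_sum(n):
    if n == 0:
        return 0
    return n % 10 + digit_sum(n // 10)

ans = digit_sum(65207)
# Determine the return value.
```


digit_sum(65207)
= 7 + digit_sum(6520)
= 7 + 0 + digit_sum(652)
= 7 + 0 + 2 + digit_sum(65)
= 7 + 0 + 2 + 5 + digit_sum(6)
= 7 + 0 + 2 + 5 + 6 + digit_sum(0)
= 7 + 0 + 2 + 5 + 6 + 0
= 20


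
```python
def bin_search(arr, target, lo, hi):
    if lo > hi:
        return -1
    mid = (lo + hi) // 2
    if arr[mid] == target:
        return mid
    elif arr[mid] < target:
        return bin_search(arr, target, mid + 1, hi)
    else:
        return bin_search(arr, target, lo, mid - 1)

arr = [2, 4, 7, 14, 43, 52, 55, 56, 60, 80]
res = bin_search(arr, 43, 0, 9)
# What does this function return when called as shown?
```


bin_search(arr, 43, 0, 9)
lo=0, hi=9, mid=4, arr[mid]=43
arr[4] == 43, found at index 4
= 4


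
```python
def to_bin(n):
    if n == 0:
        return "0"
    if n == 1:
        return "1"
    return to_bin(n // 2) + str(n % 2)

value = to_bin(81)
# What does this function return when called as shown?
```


to_bin(81)
= to_bin(40) + "1"
= to_bin(20) + "0" + "1"
= to_bin(10) + "0" + "0" + "1"
= to_bin(5) + "0" + "0" + "0" + "1"
= to_bin(2) + "1" + "0" + "0" + "0" + "1"
= to_bin(1) + "0" + "1" + "0" + "0" + "0" + "1"
= "1" + "0" + "1" + "0" + "0" + "0" + "1"
= "1010001"


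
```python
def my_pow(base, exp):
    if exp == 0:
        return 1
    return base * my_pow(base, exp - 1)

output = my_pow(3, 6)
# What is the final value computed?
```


my_pow(3, 6)
= 3 * my_pow(3, 5)
= 3 * 3 * my_pow(3, 4)
= 3 * 3 * 3 * my_pow(3, 3)
= 3 * 3 * 3 * 3 * my_pow(3, 2)
= 3 * 3 * 3 * 3 * 3 * my_pow(3, 1)
= 3 * 3 * 3 * 3 * 3 * 3 * my_pow(3, 0)
= 3 * 3 * 3 * 3 * 3 * 3 * 1
= 729


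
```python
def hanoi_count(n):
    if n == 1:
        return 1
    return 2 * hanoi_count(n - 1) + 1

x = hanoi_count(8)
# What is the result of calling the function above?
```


hanoi_count(8)
= 2 * hanoi_count(7) + 1
= 2 * (2 * hanoi_count(6) + 1) + 1
= 2 * (2 * (2 * hanoi_count(5) + 1) + 1) + 1
= 2 * (2 * (2 * (2 * hanoi_count(4) + 1) + 1) + 1) + 1
= 2 * (2 * (2 * (2 * (2 * hanoi_count(3) + 1) + 1) + 1) + 1) + 1
= 2 * (2 * (2 * (2 * (2 * (2 * hanoi_count(2) + 1) + 1) + 1) + 1) + 1) + 1
= 2 * (2 * (2 * (2 * (2 * (2 * (2 * hanoi_count(1) + 1) + 1) + 1) + 1) + 1) + 1) + 1
Now compute bottom-up:
hanoi_count(1) = 1
hanoi_count(2) = 2 * 1 + 1 = 3
hanoi_count(3) = 2 * 3 + 1 = 7
hanoi_count(4) = 2 * 7 + 1 = 15
hanoi_count(5) = 2 * 15 + 1 = 31
hanoi_count(6) = 2 * 31 + 1 = 63
hanoi_count(7) = 2 * 63 + 1 = 127
hanoi_count(8) = 2 * 127 + 1 = 255
= 255


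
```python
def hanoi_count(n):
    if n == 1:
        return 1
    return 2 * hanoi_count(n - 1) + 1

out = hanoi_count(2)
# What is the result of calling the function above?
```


hanoi_count(2)
= 2 * hanoi_count(1) + 1
Now compute bottom-up:
hanoi_count(1) = 1
hanoi_count(2) = 2 * 1 + 1 = 3
= 3


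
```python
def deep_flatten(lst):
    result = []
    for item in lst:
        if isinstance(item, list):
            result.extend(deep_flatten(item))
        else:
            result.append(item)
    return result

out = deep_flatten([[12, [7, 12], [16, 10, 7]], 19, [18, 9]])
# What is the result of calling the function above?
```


deep_flatten([[12, [7, 12], [16, 10, 7]], 19, [18, 9]])
Processing each element:
  [12, [7, 12], [16, 10, 7]] is a list -> deep_flatten recursively -> [12, 7, 12, 16, 10, 7]
  19 is not a list -> append 19
  [18, 9] is a list -> deep_flatten recursively -> [18, 9]
= [12, 7, 12, 16, 10, 7, 19, 18, 9]


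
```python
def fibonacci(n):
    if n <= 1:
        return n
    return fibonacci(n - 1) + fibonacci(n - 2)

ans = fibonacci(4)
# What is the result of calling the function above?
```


fibonacci(4)
= fibonacci(3) + fibonacci(2)
= (fibonacci(2) + fibonacci(1)) + fibonacci(2)
Computing bottom-up: fibonacci(0)=0, fibonacci(1)=1, fibonacci(2)=1, fibonacci(3)=2, fibonacci(4)=3
= 3
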